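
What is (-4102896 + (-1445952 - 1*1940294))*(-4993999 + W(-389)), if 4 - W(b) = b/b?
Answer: 37400745191432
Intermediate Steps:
W(b) = 3 (W(b) = 4 - b/b = 4 - 1*1 = 4 - 1 = 3)
(-4102896 + (-1445952 - 1*1940294))*(-4993999 + W(-389)) = (-4102896 + (-1445952 - 1*1940294))*(-4993999 + 3) = (-4102896 + (-1445952 - 1940294))*(-4993996) = (-4102896 - 3386246)*(-4993996) = -7489142*(-4993996) = 37400745191432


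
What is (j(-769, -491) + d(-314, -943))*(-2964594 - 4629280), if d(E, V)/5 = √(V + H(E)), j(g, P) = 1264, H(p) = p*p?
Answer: -9598656736 - 37969370*√97653 ≈ -2.1464e+10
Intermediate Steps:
H(p) = p²
d(E, V) = 5*√(V + E²)
(j(-769, -491) + d(-314, -943))*(-2964594 - 4629280) = (1264 + 5*√(-943 + (-314)²))*(-2964594 - 4629280) = (1264 + 5*√(-943 + 98596))*(-7593874) = (1264 + 5*√97653)*(-7593874) = -9598656736 - 37969370*√97653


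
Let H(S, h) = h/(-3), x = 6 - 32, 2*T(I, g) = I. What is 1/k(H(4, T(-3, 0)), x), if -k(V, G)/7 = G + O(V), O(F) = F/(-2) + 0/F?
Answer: 4/735 ≈ 0.0054422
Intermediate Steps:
T(I, g) = I/2
x = -26
O(F) = -F/2 (O(F) = F*(-½) + 0 = -F/2 + 0 = -F/2)
H(S, h) = -h/3 (H(S, h) = h*(-⅓) = -h/3)
k(V, G) = -7*G + 7*V/2 (k(V, G) = -7*(G - V/2) = -7*G + 7*V/2)
1/k(H(4, T(-3, 0)), x) = 1/(-7*(-26) + 7*(-(-3)/6)/2) = 1/(182 + 7*(-⅓*(-3/2))/2) = 1/(182 + (7/2)*(½)) = 1/(182 + 7/4) = 1/(735/4) = 4/735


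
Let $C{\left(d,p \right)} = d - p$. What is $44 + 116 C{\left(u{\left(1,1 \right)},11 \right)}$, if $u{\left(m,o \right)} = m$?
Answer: $-1116$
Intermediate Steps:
$44 + 116 C{\left(u{\left(1,1 \right)},11 \right)} = 44 + 116 \left(1 - 11\right) = 44 + 116 \left(-10\right) = 44 - 1160 = -1116$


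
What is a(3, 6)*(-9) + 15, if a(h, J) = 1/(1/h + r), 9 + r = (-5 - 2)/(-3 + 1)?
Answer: 519/31 ≈ 16.742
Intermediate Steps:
r = -11/2 (r = -9 + (-5 - 2)/(-3 + 1) = -9 - 7/(-2) = -9 - 7*(-1/2) = -9 + 7/2 = -11/2 ≈ -5.5000)
a(h, J) = 1/(-11/2 + 1/h) (a(h, J) = 1/(1/h - 11/2) = 1/(-11/2 + 1/h))
a(3, 6)*(-9) + 15 = (2*3/(2 - 11*3))*(-9) + 15 = (2*3/(2 - 33))*(-9) + 15 = (2*3/(-31))*(-9) + 15 = (2*3*(-1/31))*(-9) + 15 = -6/31*(-9) + 15 = 54/31 + 15 = 519/31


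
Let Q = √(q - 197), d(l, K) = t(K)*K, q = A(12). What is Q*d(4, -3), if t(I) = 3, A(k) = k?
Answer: -9*I*√185 ≈ -122.41*I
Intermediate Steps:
q = 12
d(l, K) = 3*K
Q = I*√185 (Q = √(12 - 197) = √(-185) = I*√185 ≈ 13.601*I)
Q*d(4, -3) = (I*√185)*(3*(-3)) = (I*√185)*(-9) = -9*I*√185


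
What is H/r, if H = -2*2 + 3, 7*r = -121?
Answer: 7/121 ≈ 0.057851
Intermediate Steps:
r = -121/7 (r = (1/7)*(-121) = -121/7 ≈ -17.286)
H = -1 (H = -4 + 3 = -1)
H/r = -1/(-121/7) = -7/121*(-1) = 7/121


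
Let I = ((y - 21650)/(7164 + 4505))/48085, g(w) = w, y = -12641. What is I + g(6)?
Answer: 3366588899/561103865 ≈ 5.9999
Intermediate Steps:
I = -34291/561103865 (I = ((-12641 - 21650)/(7164 + 4505))/48085 = -34291/11669*(1/48085) = -34291*1/11669*(1/48085) = -34291/11669*1/48085 = -34291/561103865 ≈ -6.1114e-5)
I + g(6) = -34291/561103865 + 6 = 3366588899/561103865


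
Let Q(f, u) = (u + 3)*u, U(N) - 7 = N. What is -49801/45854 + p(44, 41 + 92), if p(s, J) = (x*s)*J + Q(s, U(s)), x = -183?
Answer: -48979550149/45854 ≈ -1.0682e+6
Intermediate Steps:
U(N) = 7 + N
Q(f, u) = u*(3 + u) (Q(f, u) = (3 + u)*u = u*(3 + u))
p(s, J) = (7 + s)*(10 + s) - 183*J*s (p(s, J) = (-183*s)*J + (7 + s)*(3 + (7 + s)) = -183*J*s + (7 + s)*(10 + s) = (7 + s)*(10 + s) - 183*J*s)
-49801/45854 + p(44, 41 + 92) = -49801/45854 + ((7 + 44)*(10 + 44) - 183*(41 + 92)*44) = -49801*1/45854 + (51*54 - 183*133*44) = -49801/45854 + (2754 - 1070916) = -49801/45854 - 1068162 = -48979550149/45854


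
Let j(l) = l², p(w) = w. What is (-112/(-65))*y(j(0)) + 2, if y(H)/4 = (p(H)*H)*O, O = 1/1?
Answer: 2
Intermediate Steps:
O = 1 (O = 1*1 = 1)
y(H) = 4*H² (y(H) = 4*((H*H)*1) = 4*(H²*1) = 4*H²)
(-112/(-65))*y(j(0)) + 2 = (-112/(-65))*(4*(0²)²) + 2 = (-112*(-1/65))*(4*0²) + 2 = 112*(4*0)/65 + 2 = (112/65)*0 + 2 = 0 + 2 = 2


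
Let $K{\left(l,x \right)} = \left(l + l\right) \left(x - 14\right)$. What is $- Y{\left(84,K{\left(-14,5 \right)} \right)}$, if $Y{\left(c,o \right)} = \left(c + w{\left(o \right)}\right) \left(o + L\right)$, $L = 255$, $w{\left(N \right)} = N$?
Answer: $-170352$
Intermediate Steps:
$K{\left(l,x \right)} = 2 l \left(-14 + x\right)$
$Y{\left(c,o \right)} = \left(255 + o\right) \left(c + o\right)$ ($Y{\left(c,o \right)} = \left(c + o\right) \left(o + 255\right) = \left(c + o\right) \left(255 + o\right) = \left(255 + o\right) \left(c + o\right)$)
$- Y{\left(84,K{\left(-14,5 \right)} \right)} = - (\left(2 \left(-14\right) \left(-14 + 5\right)\right)^{2} + 255 \cdot 84 + 255 \cdot 2 \left(-14\right) \left(-14 + 5\right) + 84 \cdot 2 \left(-14\right) \left(-14 + 5\right)) = - (\left(2 \left(-14\right) \left(-9\right)\right)^{2} + 21420 + 255 \cdot 2 \left(-14\right) \left(-9\right) + 84 \cdot 2 \left(-14\right) \left(-9\right)) = - (252^{2} + 21420 + 255 \cdot 252 + 84 \cdot 252) = - (63504 + 21420 + 64260 + 21168) = \left(-1\right) 170352 = -170352$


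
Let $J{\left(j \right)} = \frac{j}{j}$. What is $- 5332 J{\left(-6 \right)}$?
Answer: $-5332$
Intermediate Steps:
$J{\left(j \right)} = 1$
$- 5332 J{\left(-6 \right)} = \left(-5332\right) 1 = -5332$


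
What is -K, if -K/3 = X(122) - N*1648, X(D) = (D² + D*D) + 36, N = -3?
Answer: 104244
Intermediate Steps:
X(D) = 36 + 2*D² (X(D) = (D² + D²) + 36 = 2*D² + 36 = 36 + 2*D²)
K = -104244 (K = -3*((36 + 2*122²) - (-3)*1648) = -3*((36 + 2*14884) - 1*(-4944)) = -3*((36 + 29768) + 4944) = -3*(29804 + 4944) = -3*34748 = -104244)
-K = -1*(-104244) = 104244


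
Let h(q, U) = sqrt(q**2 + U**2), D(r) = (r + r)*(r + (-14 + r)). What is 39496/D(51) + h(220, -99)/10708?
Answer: 4937/1122 + 11*sqrt(481)/10708 ≈ 4.4227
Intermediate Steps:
D(r) = 2*r*(-14 + 2*r) (D(r) = (2*r)*(-14 + 2*r) = 2*r*(-14 + 2*r))
h(q, U) = sqrt(U**2 + q**2)
39496/D(51) + h(220, -99)/10708 = 39496/((4*51*(-7 + 51))) + sqrt((-99)**2 + 220**2)/10708 = 39496/((4*51*44)) + sqrt(9801 + 48400)*(1/10708) = 39496/8976 + sqrt(58201)*(1/10708) = 39496*(1/8976) + (11*sqrt(481))*(1/10708) = 4937/1122 + 11*sqrt(481)/10708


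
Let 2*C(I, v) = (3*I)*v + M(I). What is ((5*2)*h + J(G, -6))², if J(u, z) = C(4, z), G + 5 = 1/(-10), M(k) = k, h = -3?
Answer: 4096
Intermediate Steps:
G = -51/10 (G = -5 + 1/(-10) = -5 - ⅒ = -51/10 ≈ -5.1000)
C(I, v) = I/2 + 3*I*v/2 (C(I, v) = ((3*I)*v + I)/2 = (3*I*v + I)/2 = (I + 3*I*v)/2 = I/2 + 3*I*v/2)
J(u, z) = 2 + 6*z (J(u, z) = (½)*4*(1 + 3*z) = 2 + 6*z)
((5*2)*h + J(G, -6))² = ((5*2)*(-3) + (2 + 6*(-6)))² = (10*(-3) + (2 - 36))² = (-30 - 34)² = (-64)² = 4096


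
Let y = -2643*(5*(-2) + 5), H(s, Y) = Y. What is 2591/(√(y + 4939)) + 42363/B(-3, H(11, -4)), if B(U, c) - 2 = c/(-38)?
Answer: 804897/40 + 2591*√18154/18154 ≈ 20142.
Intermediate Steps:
B(U, c) = 2 - c/38 (B(U, c) = 2 + c/(-38) = 2 + c*(-1/38) = 2 - c/38)
y = 13215 (y = -2643*(-10 + 5) = -2643*(-5) = 13215)
2591/(√(y + 4939)) + 42363/B(-3, H(11, -4)) = 2591/(√(13215 + 4939)) + 42363/(2 - 1/38*(-4)) = 2591/(√18154) + 42363/(2 + 2/19) = 2591*(√18154/18154) + 42363/(40/19) = 2591*√18154/18154 + 42363*(19/40) = 2591*√18154/18154 + 804897/40 = 804897/40 + 2591*√18154/18154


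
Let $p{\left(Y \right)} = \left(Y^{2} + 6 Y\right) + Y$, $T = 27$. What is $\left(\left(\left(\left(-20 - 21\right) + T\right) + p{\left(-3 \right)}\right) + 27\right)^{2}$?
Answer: $1$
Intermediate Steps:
$p{\left(Y \right)} = Y^{2} + 7 Y$
$\left(\left(\left(\left(-20 - 21\right) + T\right) + p{\left(-3 \right)}\right) + 27\right)^{2} = \left(\left(\left(\left(-20 - 21\right) + 27\right) - 3 \left(7 - 3\right)\right) + 27\right)^{2} = \left(\left(\left(\left(-20 - 21\right) + 27\right) - 12\right) + 27\right)^{2} = \left(\left(\left(-41 + 27\right) - 12\right) + 27\right)^{2} = \left(\left(-14 - 12\right) + 27\right)^{2} = \left(-26 + 27\right)^{2} = 1^{2} = 1$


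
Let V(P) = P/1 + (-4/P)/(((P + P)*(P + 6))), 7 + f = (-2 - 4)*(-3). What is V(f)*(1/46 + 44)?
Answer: 45815625/94622 ≈ 484.20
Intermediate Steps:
f = 11 (f = -7 + (-2 - 4)*(-3) = -7 - 6*(-3) = -7 + 18 = 11)
V(P) = P - 2/(P²*(6 + P)) (V(P) = P*1 + (-4/P)/(((2*P)*(6 + P))) = P + (-4/P)/((2*P*(6 + P))) = P + (-4/P)*(1/(2*P*(6 + P))) = P - 2/(P²*(6 + P)))
V(f)*(1/46 + 44) = ((-2 + 11⁴ + 6*11³)/(11²*(6 + 11)))*(1/46 + 44) = ((1/121)*(-2 + 14641 + 6*1331)/17)*(1/46 + 44) = ((1/121)*(1/17)*(-2 + 14641 + 7986))*(2025/46) = ((1/121)*(1/17)*22625)*(2025/46) = (22625/2057)*(2025/46) = 45815625/94622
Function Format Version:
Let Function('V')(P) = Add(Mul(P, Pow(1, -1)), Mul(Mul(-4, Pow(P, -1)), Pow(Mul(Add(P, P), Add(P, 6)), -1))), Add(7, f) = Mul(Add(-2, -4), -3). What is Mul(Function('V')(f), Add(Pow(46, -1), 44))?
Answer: Rational(45815625, 94622) ≈ 484.20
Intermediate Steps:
f = 11 (f = Add(-7, Mul(Add(-2, -4), -3)) = Add(-7, Mul(-6, -3)) = Add(-7, 18) = 11)
Function('V')(P) = Add(P, Mul(-2, Pow(P, -2), Pow(Add(6, P), -1))) (Function('V')(P) = Add(Mul(P, 1), Mul(Mul(-4, Pow(P, -1)), Pow(Mul(Mul(2, P), Add(6, P)), -1))) = Add(P, Mul(Mul(-4, Pow(P, -1)), Pow(Mul(2, P, Add(6, P)), -1))) = Add(P, Mul(Mul(-4, Pow(P, -1)), Mul(Rational(1, 2), Pow(P, -1), Pow(Add(6, P), -1)))) = Add(P, Mul(-2, Pow(P, -2), Pow(Add(6, P), -1))))
Mul(Function('V')(f), Add(Pow(46, -1), 44)) = Mul(Mul(Pow(11, -2), Pow(Add(6, 11), -1), Add(-2, Pow(11, 4), Mul(6, Pow(11, 3)))), Add(Pow(46, -1), 44)) = Mul(Mul(Rational(1, 121), Pow(17, -1), Add(-2, 14641, Mul(6, 1331))), Add(Rational(1, 46), 44)) = Mul(Mul(Rational(1, 121), Rational(1, 17), Add(-2, 14641, 7986)), Rational(2025, 46)) = Mul(Mul(Rational(1, 121), Rational(1, 17), 22625), Rational(2025, 46)) = Mul(Rational(22625, 2057), Rational(2025, 46)) = Rational(45815625, 94622)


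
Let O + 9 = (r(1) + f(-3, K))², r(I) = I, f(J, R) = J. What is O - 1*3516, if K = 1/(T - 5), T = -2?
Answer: -3521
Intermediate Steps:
K = -⅐ (K = 1/(-2 - 5) = 1/(-7) = -⅐ ≈ -0.14286)
O = -5 (O = -9 + (1 - 3)² = -9 + (-2)² = -9 + 4 = -5)
O - 1*3516 = -5 - 1*3516 = -5 - 3516 = -3521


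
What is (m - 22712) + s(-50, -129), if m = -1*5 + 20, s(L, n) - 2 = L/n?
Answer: -2927605/129 ≈ -22695.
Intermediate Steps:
s(L, n) = 2 + L/n
m = 15 (m = -5 + 20 = 15)
(m - 22712) + s(-50, -129) = (15 - 22712) + (2 - 50/(-129)) = -22697 + (2 - 50*(-1/129)) = -22697 + (2 + 50/129) = -22697 + 308/129 = -2927605/129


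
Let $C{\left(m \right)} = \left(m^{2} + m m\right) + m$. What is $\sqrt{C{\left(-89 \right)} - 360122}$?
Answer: $i \sqrt{344369} \approx 586.83 i$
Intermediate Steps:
$C{\left(m \right)} = m + 2 m^{2}$ ($C{\left(m \right)} = \left(m^{2} + m^{2}\right) + m = 2 m^{2} + m = m + 2 m^{2}$)
$\sqrt{C{\left(-89 \right)} - 360122} = \sqrt{- 89 \left(1 + 2 \left(-89\right)\right) - 360122} = \sqrt{- 89 \left(1 - 178\right) - 360122} = \sqrt{\left(-89\right) \left(-177\right) - 360122} = \sqrt{15753 - 360122} = \sqrt{-344369} = i \sqrt{344369}$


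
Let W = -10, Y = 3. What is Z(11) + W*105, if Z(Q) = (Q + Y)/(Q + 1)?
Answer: -6293/6 ≈ -1048.8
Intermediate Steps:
Z(Q) = (3 + Q)/(1 + Q) (Z(Q) = (Q + 3)/(Q + 1) = (3 + Q)/(1 + Q))
Z(11) + W*105 = (3 + 11)/(1 + 11) - 10*105 = 14/12 - 1050 = (1/12)*14 - 1050 = 7/6 - 1050 = -6293/6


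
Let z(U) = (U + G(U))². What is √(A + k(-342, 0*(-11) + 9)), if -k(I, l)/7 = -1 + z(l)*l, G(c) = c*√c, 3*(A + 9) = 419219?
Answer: √522807/3 ≈ 241.02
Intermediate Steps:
A = 419192/3 (A = -9 + (⅓)*419219 = -9 + 419219/3 = 419192/3 ≈ 1.3973e+5)
G(c) = c^(3/2)
z(U) = (U + U^(3/2))²
k(I, l) = 7 - 7*l*(l + l^(3/2))² (k(I, l) = -7*(-1 + (l + l^(3/2))²*l) = -7*(-1 + l*(l + l^(3/2))²) = 7 - 7*l*(l + l^(3/2))²)
√(A + k(-342, 0*(-11) + 9)) = √(419192/3 + (7 - 7*(0*(-11) + 9)*((0*(-11) + 9) + (0*(-11) + 9)^(3/2))²)) = √(419192/3 + (7 - 7*(0 + 9)*((0 + 9) + (0 + 9)^(3/2))²)) = √(419192/3 + (7 - 7*9*(9 + 9^(3/2))²)) = √(419192/3 + (7 - 7*9*(9 + 27)²)) = √(419192/3 + (7 - 7*9*36²)) = √(419192/3 + (7 - 7*9*1296)) = √(419192/3 + (7 - 81648)) = √(419192/3 - 81641) = √(174269/3) = √522807/3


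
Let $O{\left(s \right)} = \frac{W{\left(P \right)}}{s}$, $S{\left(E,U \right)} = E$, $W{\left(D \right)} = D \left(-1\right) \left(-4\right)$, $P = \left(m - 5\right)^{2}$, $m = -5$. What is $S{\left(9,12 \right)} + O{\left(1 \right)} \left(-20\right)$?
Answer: $-7991$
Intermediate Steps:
$P = 100$ ($P = \left(-5 - 5\right)^{2} = \left(-10\right)^{2} = 100$)
$W{\left(D \right)} = 4 D$ ($W{\left(D \right)} = - D \left(-4\right) = 4 D$)
$O{\left(s \right)} = \frac{400}{s}$ ($O{\left(s \right)} = \frac{4 \cdot 100}{s} = \frac{400}{s}$)
$S{\left(9,12 \right)} + O{\left(1 \right)} \left(-20\right) = 9 + \frac{400}{1} \left(-20\right) = 9 + 400 \cdot 1 \left(-20\right) = 9 + 400 \left(-20\right) = 9 - 8000 = -7991$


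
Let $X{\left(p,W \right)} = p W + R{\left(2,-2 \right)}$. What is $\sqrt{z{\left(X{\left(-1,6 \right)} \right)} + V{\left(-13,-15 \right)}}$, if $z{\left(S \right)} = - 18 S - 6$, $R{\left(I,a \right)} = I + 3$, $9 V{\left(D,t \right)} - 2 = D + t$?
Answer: $\frac{\sqrt{82}}{3} \approx 3.0185$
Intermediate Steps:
$V{\left(D,t \right)} = \frac{2}{9} + \frac{D}{9} + \frac{t}{9}$ ($V{\left(D,t \right)} = \frac{2}{9} + \frac{D + t}{9} = \frac{2}{9} + \left(\frac{D}{9} + \frac{t}{9}\right) = \frac{2}{9} + \frac{D}{9} + \frac{t}{9}$)
$R{\left(I,a \right)} = 3 + I$
$X{\left(p,W \right)} = 5 + W p$ ($X{\left(p,W \right)} = p W + \left(3 + 2\right) = W p + 5 = 5 + W p$)
$z{\left(S \right)} = -6 - 18 S$
$\sqrt{z{\left(X{\left(-1,6 \right)} \right)} + V{\left(-13,-15 \right)}} = \sqrt{\left(-6 - 18 \left(5 + 6 \left(-1\right)\right)\right) + \left(\frac{2}{9} + \frac{1}{9} \left(-13\right) + \frac{1}{9} \left(-15\right)\right)} = \sqrt{\left(-6 - 18 \left(5 - 6\right)\right) - \frac{26}{9}} = \sqrt{\left(-6 - -18\right) - \frac{26}{9}} = \sqrt{\left(-6 + 18\right) - \frac{26}{9}} = \sqrt{12 - \frac{26}{9}} = \sqrt{\frac{82}{9}} = \frac{\sqrt{82}}{3}$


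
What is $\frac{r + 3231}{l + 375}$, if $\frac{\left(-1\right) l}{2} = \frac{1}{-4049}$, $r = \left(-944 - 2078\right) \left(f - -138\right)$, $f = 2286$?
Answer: $- \frac{29647170753}{1518377} \approx -19526.0$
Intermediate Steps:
$r = -7325328$ ($r = \left(-944 - 2078\right) \left(2286 - -138\right) = - 3022 \left(2286 + \left(144 - 6\right)\right) = - 3022 \left(2286 + 138\right) = \left(-3022\right) 2424 = -7325328$)
$l = \frac{2}{4049}$ ($l = - \frac{2}{-4049} = \left(-2\right) \left(- \frac{1}{4049}\right) = \frac{2}{4049} \approx 0.00049395$)
$\frac{r + 3231}{l + 375} = \frac{-7325328 + 3231}{\frac{2}{4049} + 375} = - \frac{7322097}{\frac{1518377}{4049}} = \left(-7322097\right) \frac{4049}{1518377} = - \frac{29647170753}{1518377}$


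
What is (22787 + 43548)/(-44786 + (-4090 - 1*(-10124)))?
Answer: -66335/38752 ≈ -1.7118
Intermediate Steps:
(22787 + 43548)/(-44786 + (-4090 - 1*(-10124))) = 66335/(-44786 + (-4090 + 10124)) = 66335/(-44786 + 6034) = 66335/(-38752) = 66335*(-1/38752) = -66335/38752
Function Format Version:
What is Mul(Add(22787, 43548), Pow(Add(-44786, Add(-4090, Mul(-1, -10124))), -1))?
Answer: Rational(-66335, 38752) ≈ -1.7118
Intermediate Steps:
Mul(Add(22787, 43548), Pow(Add(-44786, Add(-4090, Mul(-1, -10124))), -1)) = Mul(66335, Pow(Add(-44786, Add(-4090, 10124)), -1)) = Mul(66335, Pow(Add(-44786, 6034), -1)) = Mul(66335, Pow(-38752, -1)) = Mul(66335, Rational(-1, 38752)) = Rational(-66335, 38752)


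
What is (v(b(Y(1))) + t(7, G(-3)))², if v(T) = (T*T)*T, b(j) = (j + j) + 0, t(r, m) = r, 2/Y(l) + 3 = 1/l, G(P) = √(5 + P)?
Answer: 1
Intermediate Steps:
Y(l) = 2/(-3 + 1/l)
b(j) = 2*j (b(j) = 2*j + 0 = 2*j)
v(T) = T³ (v(T) = T²*T = T³)
(v(b(Y(1))) + t(7, G(-3)))² = ((2*(-2*1/(-1 + 3*1)))³ + 7)² = ((2*(-2*1/(-1 + 3)))³ + 7)² = ((2*(-2*1/2))³ + 7)² = ((2*(-2*1*½))³ + 7)² = ((2*(-1))³ + 7)² = ((-2)³ + 7)² = (-8 + 7)² = (-1)² = 1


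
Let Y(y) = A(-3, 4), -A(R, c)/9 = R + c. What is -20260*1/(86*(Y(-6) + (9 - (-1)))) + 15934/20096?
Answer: -101443659/432064 ≈ -234.79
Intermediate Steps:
A(R, c) = -9*R - 9*c (A(R, c) = -9*(R + c) = -9*R - 9*c)
Y(y) = -9 (Y(y) = -9*(-3) - 9*4 = 27 - 36 = -9)
-20260*1/(86*(Y(-6) + (9 - (-1)))) + 15934/20096 = -20260*1/(86*(-9 + (9 - (-1)))) + 15934/20096 = -20260*1/(86*(-9 + (9 - 1*(-1)))) + 15934*(1/20096) = -20260*1/(86*(-9 + (9 + 1))) + 7967/10048 = -20260*1/(86*(-9 + 10)) + 7967/10048 = -20260/(1*86) + 7967/10048 = -20260/86 + 7967/10048 = -20260*1/86 + 7967/10048 = -10130/43 + 7967/10048 = -101443659/432064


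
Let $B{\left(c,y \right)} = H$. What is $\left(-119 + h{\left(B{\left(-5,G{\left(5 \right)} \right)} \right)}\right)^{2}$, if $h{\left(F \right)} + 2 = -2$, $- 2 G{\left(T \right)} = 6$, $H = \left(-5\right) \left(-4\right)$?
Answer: $15129$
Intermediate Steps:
$H = 20$
$G{\left(T \right)} = -3$ ($G{\left(T \right)} = \left(- \frac{1}{2}\right) 6 = -3$)
$B{\left(c,y \right)} = 20$
$h{\left(F \right)} = -4$ ($h{\left(F \right)} = -2 - 2 = -4$)
$\left(-119 + h{\left(B{\left(-5,G{\left(5 \right)} \right)} \right)}\right)^{2} = \left(-119 - 4\right)^{2} = \left(-123\right)^{2} = 15129$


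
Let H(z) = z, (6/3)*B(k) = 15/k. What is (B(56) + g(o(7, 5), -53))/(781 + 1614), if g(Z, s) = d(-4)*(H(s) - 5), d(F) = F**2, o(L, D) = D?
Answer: -103921/268240 ≈ -0.38742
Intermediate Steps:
B(k) = 15/(2*k) (B(k) = (15/k)/2 = 15/(2*k))
g(Z, s) = -80 + 16*s (g(Z, s) = (-4)**2*(s - 5) = 16*(-5 + s) = -80 + 16*s)
(B(56) + g(o(7, 5), -53))/(781 + 1614) = ((15/2)/56 + (-80 + 16*(-53)))/(781 + 1614) = ((15/2)*(1/56) + (-80 - 848))/2395 = (15/112 - 928)*(1/2395) = -103921/112*1/2395 = -103921/268240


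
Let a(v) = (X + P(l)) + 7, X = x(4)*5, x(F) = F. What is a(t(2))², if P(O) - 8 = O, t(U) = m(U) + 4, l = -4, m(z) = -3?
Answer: 961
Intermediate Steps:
t(U) = 1 (t(U) = -3 + 4 = 1)
P(O) = 8 + O
X = 20 (X = 4*5 = 20)
a(v) = 31 (a(v) = (20 + (8 - 4)) + 7 = (20 + 4) + 7 = 24 + 7 = 31)
a(t(2))² = 31² = 961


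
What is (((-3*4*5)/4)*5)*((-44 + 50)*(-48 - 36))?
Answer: 37800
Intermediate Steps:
(((-3*4*5)/4)*5)*((-44 + 50)*(-48 - 36)) = ((-12*5*(¼))*5)*(6*(-84)) = (-60*¼*5)*(-504) = -15*5*(-504) = -75*(-504) = 37800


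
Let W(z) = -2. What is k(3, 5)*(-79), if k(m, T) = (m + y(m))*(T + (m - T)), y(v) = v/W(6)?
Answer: -711/2 ≈ -355.50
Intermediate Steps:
y(v) = -v/2 (y(v) = v/(-2) = v*(-½) = -v/2)
k(m, T) = m²/2 (k(m, T) = (m - m/2)*(T + (m - T)) = (m/2)*m = m²/2)
k(3, 5)*(-79) = ((½)*3²)*(-79) = ((½)*9)*(-79) = (9/2)*(-79) = -711/2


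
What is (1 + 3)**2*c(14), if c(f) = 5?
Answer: 80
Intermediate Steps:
(1 + 3)**2*c(14) = (1 + 3)**2*5 = 4**2*5 = 16*5 = 80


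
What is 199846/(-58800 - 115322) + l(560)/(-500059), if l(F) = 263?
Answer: -49990292500/43535636599 ≈ -1.1483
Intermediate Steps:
199846/(-58800 - 115322) + l(560)/(-500059) = 199846/(-58800 - 115322) + 263/(-500059) = 199846/(-174122) + 263*(-1/500059) = 199846*(-1/174122) - 263/500059 = -99923/87061 - 263/500059 = -49990292500/43535636599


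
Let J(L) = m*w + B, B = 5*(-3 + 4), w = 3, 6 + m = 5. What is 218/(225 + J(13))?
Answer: 218/227 ≈ 0.96035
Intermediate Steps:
m = -1 (m = -6 + 5 = -1)
B = 5 (B = 5*1 = 5)
J(L) = 2 (J(L) = -1*3 + 5 = -3 + 5 = 2)
218/(225 + J(13)) = 218/(225 + 2) = 218/227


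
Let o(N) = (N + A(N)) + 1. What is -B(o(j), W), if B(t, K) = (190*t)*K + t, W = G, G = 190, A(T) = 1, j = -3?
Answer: 36101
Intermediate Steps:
W = 190
o(N) = 2 + N (o(N) = (N + 1) + 1 = (1 + N) + 1 = 2 + N)
B(t, K) = t + 190*K*t (B(t, K) = 190*K*t + t = t + 190*K*t)
-B(o(j), W) = -(2 - 3)*(1 + 190*190) = -(-1)*(1 + 36100) = -(-1)*36101 = -1*(-36101) = 36101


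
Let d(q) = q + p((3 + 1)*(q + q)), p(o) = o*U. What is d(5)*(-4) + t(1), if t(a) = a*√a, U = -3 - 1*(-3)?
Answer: -19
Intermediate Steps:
U = 0 (U = -3 + 3 = 0)
t(a) = a^(3/2)
p(o) = 0 (p(o) = o*0 = 0)
d(q) = q (d(q) = q + 0 = q)
d(5)*(-4) + t(1) = 5*(-4) + 1^(3/2) = -20 + 1 = -19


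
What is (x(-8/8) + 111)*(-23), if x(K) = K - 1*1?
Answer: -2507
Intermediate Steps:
x(K) = -1 + K (x(K) = K - 1 = -1 + K)
(x(-8/8) + 111)*(-23) = ((-1 - 8/8) + 111)*(-23) = ((-1 - 8*1/8) + 111)*(-23) = ((-1 - 1) + 111)*(-23) = (-2 + 111)*(-23) = 109*(-23) = -2507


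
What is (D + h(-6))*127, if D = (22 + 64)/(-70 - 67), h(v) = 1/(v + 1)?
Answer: -72009/685 ≈ -105.12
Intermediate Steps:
h(v) = 1/(1 + v)
D = -86/137 (D = 86/(-137) = 86*(-1/137) = -86/137 ≈ -0.62774)
(D + h(-6))*127 = (-86/137 + 1/(1 - 6))*127 = (-86/137 + 1/(-5))*127 = (-86/137 - ⅕)*127 = -567/685*127 = -72009/685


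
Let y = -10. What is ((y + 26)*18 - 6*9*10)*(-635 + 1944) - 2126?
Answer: -331994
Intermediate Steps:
((y + 26)*18 - 6*9*10)*(-635 + 1944) - 2126 = ((-10 + 26)*18 - 6*9*10)*(-635 + 1944) - 2126 = (16*18 - 54*10)*1309 - 2126 = (288 - 540)*1309 - 2126 = -252*1309 - 2126 = -329868 - 2126 = -331994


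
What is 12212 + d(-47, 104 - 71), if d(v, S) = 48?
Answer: 12260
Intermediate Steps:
12212 + d(-47, 104 - 71) = 12212 + 48 = 12260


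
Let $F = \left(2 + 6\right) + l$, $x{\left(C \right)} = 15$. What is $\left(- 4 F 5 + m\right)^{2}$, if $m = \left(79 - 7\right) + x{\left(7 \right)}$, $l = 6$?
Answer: $37249$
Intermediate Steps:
$F = 14$ ($F = \left(2 + 6\right) + 6 = 8 + 6 = 14$)
$m = 87$ ($m = \left(79 - 7\right) + 15 = 72 + 15 = 87$)
$\left(- 4 F 5 + m\right)^{2} = \left(\left(-4\right) 14 \cdot 5 + 87\right)^{2} = \left(\left(-56\right) 5 + 87\right)^{2} = \left(-280 + 87\right)^{2} = \left(-193\right)^{2} = 37249$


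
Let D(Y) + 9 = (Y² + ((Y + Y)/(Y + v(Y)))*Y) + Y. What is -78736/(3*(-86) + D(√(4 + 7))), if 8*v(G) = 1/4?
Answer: 32439591936/105339613 + 380081168*√11/105339613 ≈ 319.92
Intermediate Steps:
v(G) = 1/32 (v(G) = (⅛)/4 = (⅛)*(¼) = 1/32)
D(Y) = -9 + Y + Y² + 2*Y²/(1/32 + Y) (D(Y) = -9 + ((Y² + ((Y + Y)/(Y + 1/32))*Y) + Y) = -9 + ((Y² + ((2*Y)/(1/32 + Y))*Y) + Y) = -9 + ((Y² + (2*Y/(1/32 + Y))*Y) + Y) = -9 + ((Y² + 2*Y²/(1/32 + Y)) + Y) = -9 + (Y + Y² + 2*Y²/(1/32 + Y)) = -9 + Y + Y² + 2*Y²/(1/32 + Y))
-78736/(3*(-86) + D(√(4 + 7))) = -78736/(3*(-86) + (-9 - 287*√(4 + 7) + 32*(√(4 + 7))³ + 97*(√(4 + 7))²)/(1 + 32*√(4 + 7))) = -78736/(-258 + (-9 - 287*√11 + 32*(√11)³ + 97*(√11)²)/(1 + 32*√11)) = -78736/(-258 + (-9 - 287*√11 + 32*(11*√11) + 97*11)/(1 + 32*√11)) = -78736/(-258 + (-9 - 287*√11 + 352*√11 + 1067)/(1 + 32*√11)) = -78736/(-258 + (1058 + 65*√11)/(1 + 32*√11))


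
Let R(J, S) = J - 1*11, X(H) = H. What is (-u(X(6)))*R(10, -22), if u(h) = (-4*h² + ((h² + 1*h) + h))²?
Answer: 9216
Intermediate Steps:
R(J, S) = -11 + J (R(J, S) = J - 11 = -11 + J)
u(h) = (-3*h² + 2*h)² (u(h) = (-4*h² + ((h² + h) + h))² = (-4*h² + ((h + h²) + h))² = (-4*h² + (h² + 2*h))² = (-3*h² + 2*h)²)
(-u(X(6)))*R(10, -22) = (-6²*(-2 + 3*6)²)*(-11 + 10) = -36*(-2 + 18)²*(-1) = -36*16²*(-1) = -36*256*(-1) = -1*9216*(-1) = -9216*(-1) = 9216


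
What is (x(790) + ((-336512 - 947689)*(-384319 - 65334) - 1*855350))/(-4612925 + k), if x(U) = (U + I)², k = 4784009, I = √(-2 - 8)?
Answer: 577444600993/171084 + 395*I*√10/42771 ≈ 3.3752e+6 + 0.029204*I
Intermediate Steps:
I = I*√10 (I = √(-10) = I*√10 ≈ 3.1623*I)
x(U) = (U + I*√10)²
(x(790) + ((-336512 - 947689)*(-384319 - 65334) - 1*855350))/(-4612925 + k) = ((790 + I*√10)² + ((-336512 - 947689)*(-384319 - 65334) - 1*855350))/(-4612925 + 4784009) = ((790 + I*√10)² + (-1284201*(-449653) - 855350))/171084 = ((790 + I*√10)² + (577444832253 - 855350))*(1/171084) = ((790 + I*√10)² + 577443976903)*(1/171084) = (577443976903 + (790 + I*√10)²)*(1/171084) = 577443976903/171084 + (790 + I*√10)²/171084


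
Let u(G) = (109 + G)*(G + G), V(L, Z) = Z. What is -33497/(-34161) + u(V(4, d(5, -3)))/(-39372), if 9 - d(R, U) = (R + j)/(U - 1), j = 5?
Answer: 4228555/4645896 ≈ 0.91017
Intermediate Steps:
d(R, U) = 9 - (5 + R)/(-1 + U) (d(R, U) = 9 - (R + 5)/(U - 1) = 9 - (5 + R)/(-1 + U))
u(G) = 2*G*(109 + G) (u(G) = (109 + G)*(2*G) = 2*G*(109 + G))
-33497/(-34161) + u(V(4, d(5, -3)))/(-39372) = -33497/(-34161) + (2*((-14 - 1*5 + 9*(-3))/(-1 - 3))*(109 + (-14 - 1*5 + 9*(-3))/(-1 - 3)))/(-39372) = -33497*(-1/34161) + (2*((-14 - 5 - 27)/(-4))*(109 + (-14 - 5 - 27)/(-4)))*(-1/39372) = 33497/34161 + (2*(-¼*(-46))*(109 - ¼*(-46)))*(-1/39372) = 33497/34161 + (2*(23/2)*(109 + 23/2))*(-1/39372) = 33497/34161 + (2*(23/2)*(241/2))*(-1/39372) = 33497/34161 + (5543/2)*(-1/39372) = 33497/34161 - 5543/78744 = 4228555/4645896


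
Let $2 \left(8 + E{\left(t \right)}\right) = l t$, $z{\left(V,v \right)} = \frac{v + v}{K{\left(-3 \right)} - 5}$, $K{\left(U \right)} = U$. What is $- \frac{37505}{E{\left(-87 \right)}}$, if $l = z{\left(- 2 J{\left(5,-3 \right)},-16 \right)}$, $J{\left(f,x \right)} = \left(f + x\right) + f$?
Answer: $\frac{2885}{14} \approx 206.07$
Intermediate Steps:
$J{\left(f,x \right)} = x + 2 f$
$z{\left(V,v \right)} = - \frac{v}{4}$ ($z{\left(V,v \right)} = \frac{v + v}{-3 - 5} = \frac{2 v}{-8} = 2 v \left(- \frac{1}{8}\right) = - \frac{v}{4}$)
$l = 4$ ($l = \left(- \frac{1}{4}\right) \left(-16\right) = 4$)
$E{\left(t \right)} = -8 + 2 t$ ($E{\left(t \right)} = -8 + \frac{4 t}{2} = -8 + 2 t$)
$- \frac{37505}{E{\left(-87 \right)}} = - \frac{37505}{-8 + 2 \left(-87\right)} = - \frac{37505}{-8 - 174} = - \frac{37505}{-182} = \left(-37505\right) \left(- \frac{1}{182}\right) = \frac{2885}{14}$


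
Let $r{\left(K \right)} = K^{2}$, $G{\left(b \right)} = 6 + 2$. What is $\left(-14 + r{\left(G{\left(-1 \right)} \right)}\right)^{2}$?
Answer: $2500$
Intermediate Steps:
$G{\left(b \right)} = 8$
$\left(-14 + r{\left(G{\left(-1 \right)} \right)}\right)^{2} = \left(-14 + 8^{2}\right)^{2} = \left(-14 + 64\right)^{2} = 50^{2} = 2500$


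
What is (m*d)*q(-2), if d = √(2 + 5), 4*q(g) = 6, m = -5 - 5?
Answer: -15*√7 ≈ -39.686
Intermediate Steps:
m = -10
q(g) = 3/2 (q(g) = (¼)*6 = 3/2)
d = √7 ≈ 2.6458
(m*d)*q(-2) = -10*√7*(3/2) = -15*√7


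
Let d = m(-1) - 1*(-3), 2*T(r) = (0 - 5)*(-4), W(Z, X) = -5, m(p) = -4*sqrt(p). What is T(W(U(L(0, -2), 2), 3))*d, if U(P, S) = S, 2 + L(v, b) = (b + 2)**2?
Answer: 30 - 40*I ≈ 30.0 - 40.0*I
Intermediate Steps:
L(v, b) = -2 + (2 + b)**2 (L(v, b) = -2 + (b + 2)**2 = -2 + (2 + b)**2)
T(r) = 10 (T(r) = ((0 - 5)*(-4))/2 = (-5*(-4))/2 = (1/2)*20 = 10)
d = 3 - 4*I (d = -4*I - 1*(-3) = -4*I + 3 = 3 - 4*I ≈ 3.0 - 4.0*I)
T(W(U(L(0, -2), 2), 3))*d = 10*(3 - 4*I) = 30 - 40*I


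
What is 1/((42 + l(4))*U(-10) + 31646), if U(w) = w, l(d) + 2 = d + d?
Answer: 1/31166 ≈ 3.2086e-5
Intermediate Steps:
l(d) = -2 + 2*d (l(d) = -2 + (d + d) = -2 + 2*d)
1/((42 + l(4))*U(-10) + 31646) = 1/((42 + (-2 + 2*4))*(-10) + 31646) = 1/((42 + (-2 + 8))*(-10) + 31646) = 1/((42 + 6)*(-10) + 31646) = 1/(48*(-10) + 31646) = 1/(-480 + 31646) = 1/31166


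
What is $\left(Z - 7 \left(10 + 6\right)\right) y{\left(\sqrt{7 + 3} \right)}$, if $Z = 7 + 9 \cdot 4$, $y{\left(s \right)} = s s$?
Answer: $-690$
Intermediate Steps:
$y{\left(s \right)} = s^{2}$
$Z = 43$ ($Z = 7 + 36 = 43$)
$\left(Z - 7 \left(10 + 6\right)\right) y{\left(\sqrt{7 + 3} \right)} = \left(43 - 7 \left(10 + 6\right)\right) \left(\sqrt{7 + 3}\right)^{2} = \left(43 - 112\right) \left(\sqrt{10}\right)^{2} = \left(43 - 112\right) 10 = \left(-69\right) 10 = -690$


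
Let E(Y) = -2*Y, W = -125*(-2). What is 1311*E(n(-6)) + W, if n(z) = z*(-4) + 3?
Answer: -70544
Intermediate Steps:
W = 250
n(z) = 3 - 4*z (n(z) = -4*z + 3 = 3 - 4*z)
1311*E(n(-6)) + W = 1311*(-2*(3 - 4*(-6))) + 250 = 1311*(-2*(3 + 24)) + 250 = 1311*(-2*27) + 250 = 1311*(-54) + 250 = -70794 + 250 = -70544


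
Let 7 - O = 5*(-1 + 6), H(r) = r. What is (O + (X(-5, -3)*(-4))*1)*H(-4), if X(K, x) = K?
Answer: -8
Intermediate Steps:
O = -18 (O = 7 - 5*(-1 + 6) = 7 - 5*5 = 7 - 1*25 = 7 - 25 = -18)
(O + (X(-5, -3)*(-4))*1)*H(-4) = (-18 - 5*(-4)*1)*(-4) = (-18 + 20*1)*(-4) = (-18 + 20)*(-4) = 2*(-4) = -8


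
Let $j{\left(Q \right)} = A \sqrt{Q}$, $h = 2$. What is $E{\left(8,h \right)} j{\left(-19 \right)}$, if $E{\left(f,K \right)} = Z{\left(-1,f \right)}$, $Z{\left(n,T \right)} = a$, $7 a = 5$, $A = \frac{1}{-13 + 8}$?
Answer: $- \frac{i \sqrt{19}}{7} \approx - 0.6227 i$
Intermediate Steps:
$A = - \frac{1}{5}$ ($A = \frac{1}{-5} = - \frac{1}{5} \approx -0.2$)
$a = \frac{5}{7}$ ($a = \frac{1}{7} \cdot 5 = \frac{5}{7} \approx 0.71429$)
$Z{\left(n,T \right)} = \frac{5}{7}$
$j{\left(Q \right)} = - \frac{\sqrt{Q}}{5}$
$E{\left(f,K \right)} = \frac{5}{7}$
$E{\left(8,h \right)} j{\left(-19 \right)} = \frac{5 \left(- \frac{\sqrt{-19}}{5}\right)}{7} = \frac{5 \left(- \frac{i \sqrt{19}}{5}\right)}{7} = - \frac{i \sqrt{19}}{7}$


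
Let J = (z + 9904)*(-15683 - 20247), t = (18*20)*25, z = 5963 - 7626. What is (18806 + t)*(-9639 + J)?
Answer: -8233600430814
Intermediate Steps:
z = -1663
t = 9000 (t = 360*25 = 9000)
J = -296099130 (J = (-1663 + 9904)*(-15683 - 20247) = 8241*(-35930) = -296099130)
(18806 + t)*(-9639 + J) = (18806 + 9000)*(-9639 - 296099130) = 27806*(-296108769) = -8233600430814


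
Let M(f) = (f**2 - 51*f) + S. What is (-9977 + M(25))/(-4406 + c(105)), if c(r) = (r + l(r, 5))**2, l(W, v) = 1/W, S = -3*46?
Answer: -118684125/72996526 ≈ -1.6259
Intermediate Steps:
S = -138
M(f) = -138 + f**2 - 51*f (M(f) = (f**2 - 51*f) - 138 = -138 + f**2 - 51*f)
c(r) = (r + 1/r)**2
(-9977 + M(25))/(-4406 + c(105)) = (-9977 + (-138 + 25**2 - 51*25))/(-4406 + (1 + 105**2)**2/105**2) = (-9977 + (-138 + 625 - 1275))/(-4406 + (1 + 11025)**2/11025) = (-9977 - 788)/(-4406 + (1/11025)*11026**2) = -10765/(-4406 + (1/11025)*121572676) = -10765/(-4406 + 121572676/11025) = -10765/72996526/11025 = -10765*11025/72996526 = -118684125/72996526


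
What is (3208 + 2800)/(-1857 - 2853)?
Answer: -3004/2355 ≈ -1.2756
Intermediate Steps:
(3208 + 2800)/(-1857 - 2853) = 6008/(-4710) = 6008*(-1/4710) = -3004/2355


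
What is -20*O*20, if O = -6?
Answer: 2400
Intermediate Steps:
-20*O*20 = -20*(-6)*20 = 120*20 = 2400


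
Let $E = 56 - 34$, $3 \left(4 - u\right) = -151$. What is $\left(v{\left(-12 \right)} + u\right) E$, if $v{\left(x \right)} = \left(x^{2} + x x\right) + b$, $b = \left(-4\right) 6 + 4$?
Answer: $\frac{21274}{3} \approx 7091.3$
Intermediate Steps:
$u = \frac{163}{3}$ ($u = 4 - - \frac{151}{3} = 4 + \frac{151}{3} = \frac{163}{3} \approx 54.333$)
$b = -20$ ($b = -24 + 4 = -20$)
$E = 22$
$v{\left(x \right)} = -20 + 2 x^{2}$ ($v{\left(x \right)} = \left(x^{2} + x x\right) - 20 = \left(x^{2} + x^{2}\right) - 20 = 2 x^{2} - 20 = -20 + 2 x^{2}$)
$\left(v{\left(-12 \right)} + u\right) E = \left(\left(-20 + 2 \left(-12\right)^{2}\right) + \frac{163}{3}\right) 22 = \left(\left(-20 + 2 \cdot 144\right) + \frac{163}{3}\right) 22 = \left(\left(-20 + 288\right) + \frac{163}{3}\right) 22 = \left(268 + \frac{163}{3}\right) 22 = \frac{967}{3} \cdot 22 = \frac{21274}{3}$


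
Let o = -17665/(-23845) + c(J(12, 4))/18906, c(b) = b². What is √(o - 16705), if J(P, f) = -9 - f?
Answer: 29*I*√161467433922339894/90162714 ≈ 129.24*I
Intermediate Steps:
o = 67600859/90162714 (o = -17665/(-23845) + (-9 - 1*4)²/18906 = -17665*(-1/23845) + (-9 - 4)²*(1/18906) = 3533/4769 + (-13)²*(1/18906) = 3533/4769 + 169*(1/18906) = 3533/4769 + 169/18906 = 67600859/90162714 ≈ 0.74977)
√(o - 16705) = √(67600859/90162714 - 16705) = √(-1506100536511/90162714) = 29*I*√161467433922339894/90162714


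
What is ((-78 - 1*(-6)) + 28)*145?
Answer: -6380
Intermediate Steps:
((-78 - 1*(-6)) + 28)*145 = ((-78 + 6) + 28)*145 = (-72 + 28)*145 = -44*145 = -6380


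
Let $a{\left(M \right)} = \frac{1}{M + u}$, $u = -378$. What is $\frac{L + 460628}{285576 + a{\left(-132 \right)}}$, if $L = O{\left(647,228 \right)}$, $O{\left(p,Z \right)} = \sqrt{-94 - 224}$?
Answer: $\frac{234920280}{145643759} + \frac{510 i \sqrt{318}}{145643759} \approx 1.613 + 6.2444 \cdot 10^{-5} i$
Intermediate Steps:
$O{\left(p,Z \right)} = i \sqrt{318}$ ($O{\left(p,Z \right)} = \sqrt{-318} = i \sqrt{318}$)
$a{\left(M \right)} = \frac{1}{-378 + M}$ ($a{\left(M \right)} = \frac{1}{M - 378} = \frac{1}{-378 + M}$)
$L = i \sqrt{318} \approx 17.833 i$
$\frac{L + 460628}{285576 + a{\left(-132 \right)}} = \frac{i \sqrt{318} + 460628}{285576 + \frac{1}{-378 - 132}} = \frac{460628 + i \sqrt{318}}{285576 + \frac{1}{-510}} = \frac{460628 + i \sqrt{318}}{285576 - \frac{1}{510}} = \frac{460628 + i \sqrt{318}}{\frac{145643759}{510}} = \left(460628 + i \sqrt{318}\right) \frac{510}{145643759} = \frac{234920280}{145643759} + \frac{510 i \sqrt{318}}{145643759}$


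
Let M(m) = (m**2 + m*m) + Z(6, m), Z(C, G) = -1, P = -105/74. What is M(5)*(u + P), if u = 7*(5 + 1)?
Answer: 147147/74 ≈ 1988.5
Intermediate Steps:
P = -105/74 (P = -105*1/74 = -105/74 ≈ -1.4189)
M(m) = -1 + 2*m**2 (M(m) = (m**2 + m*m) - 1 = (m**2 + m**2) - 1 = 2*m**2 - 1 = -1 + 2*m**2)
u = 42 (u = 7*6 = 42)
M(5)*(u + P) = (-1 + 2*5**2)*(42 - 105/74) = (-1 + 2*25)*(3003/74) = (-1 + 50)*(3003/74) = 49*(3003/74) = 147147/74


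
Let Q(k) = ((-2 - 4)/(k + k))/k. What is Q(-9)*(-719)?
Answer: 719/27 ≈ 26.630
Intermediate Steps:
Q(k) = -3/k**2 (Q(k) = (-6*1/(2*k))/k = (-3/k)/k = -3/k**2)
Q(-9)*(-719) = -3/(-9)**2*(-719) = -3*1/81*(-719) = -1/27*(-719) = 719/27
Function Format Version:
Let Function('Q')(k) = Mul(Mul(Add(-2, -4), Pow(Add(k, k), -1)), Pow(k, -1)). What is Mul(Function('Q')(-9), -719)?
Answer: Rational(719, 27) ≈ 26.630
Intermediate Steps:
Function('Q')(k) = Mul(-3, Pow(k, -2)) (Function('Q')(k) = Mul(Mul(-6, Pow(Mul(2, k), -1)), Pow(k, -1)) = Mul(Mul(-6, Mul(Rational(1, 2), Pow(k, -1))), Pow(k, -1)) = Mul(Mul(-3, Pow(k, -1)), Pow(k, -1)) = Mul(-3, Pow(k, -2)))
Mul(Function('Q')(-9), -719) = Mul(Mul(-3, Pow(-9, -2)), -719) = Mul(Mul(-3, Rational(1, 81)), -719) = Mul(Rational(-1, 27), -719) = Rational(719, 27)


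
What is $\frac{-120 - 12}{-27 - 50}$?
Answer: $\frac{12}{7} \approx 1.7143$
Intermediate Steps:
$\frac{-120 - 12}{-27 - 50} = \frac{-120 - 12}{-77} = \left(-132\right) \left(- \frac{1}{77}\right) = \frac{12}{7}$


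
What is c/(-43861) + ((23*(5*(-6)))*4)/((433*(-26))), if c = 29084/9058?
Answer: 274050270302/1118180974001 ≈ 0.24509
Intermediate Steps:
c = 14542/4529 (c = 29084*(1/9058) = 14542/4529 ≈ 3.2109)
c/(-43861) + ((23*(5*(-6)))*4)/((433*(-26))) = (14542/4529)/(-43861) + ((23*(5*(-6)))*4)/((433*(-26))) = (14542/4529)*(-1/43861) + ((23*(-30))*4)/(-11258) = -14542/198646469 - 690*4*(-1/11258) = -14542/198646469 - 2760*(-1/11258) = -14542/198646469 + 1380/5629 = 274050270302/1118180974001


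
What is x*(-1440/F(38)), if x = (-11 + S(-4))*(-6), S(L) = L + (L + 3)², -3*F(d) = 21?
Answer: 17280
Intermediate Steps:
F(d) = -7 (F(d) = -⅓*21 = -7)
S(L) = L + (3 + L)²
x = 84 (x = (-11 + (-4 + (3 - 4)²))*(-6) = (-11 + (-4 + (-1)²))*(-6) = (-11 + (-4 + 1))*(-6) = (-11 - 3)*(-6) = -14*(-6) = 84)
x*(-1440/F(38)) = 84*(-1440/(-7)) = 84*(-1440*(-⅐)) = 84*(1440/7) = 17280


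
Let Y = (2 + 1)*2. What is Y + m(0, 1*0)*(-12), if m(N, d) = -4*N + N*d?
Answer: 6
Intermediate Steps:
Y = 6 (Y = 3*2 = 6)
Y + m(0, 1*0)*(-12) = 6 + (0*(-4 + 1*0))*(-12) = 6 + (0*(-4 + 0))*(-12) = 6 + (0*(-4))*(-12) = 6 + 0*(-12) = 6 + 0 = 6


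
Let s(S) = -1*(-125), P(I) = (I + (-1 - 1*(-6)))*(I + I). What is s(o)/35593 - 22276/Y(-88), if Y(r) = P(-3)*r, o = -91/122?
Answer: -198184417/9396552 ≈ -21.091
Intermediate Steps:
o = -91/122 (o = -91*1/122 = -91/122 ≈ -0.74590)
P(I) = 2*I*(5 + I) (P(I) = (I + (-1 + 6))*(2*I) = (I + 5)*(2*I) = (5 + I)*(2*I) = 2*I*(5 + I))
Y(r) = -12*r (Y(r) = (2*(-3)*(5 - 3))*r = (2*(-3)*2)*r = -12*r)
s(S) = 125
s(o)/35593 - 22276/Y(-88) = 125/35593 - 22276/((-12*(-88))) = 125*(1/35593) - 22276/1056 = 125/35593 - 22276*1/1056 = 125/35593 - 5569/264 = -198184417/9396552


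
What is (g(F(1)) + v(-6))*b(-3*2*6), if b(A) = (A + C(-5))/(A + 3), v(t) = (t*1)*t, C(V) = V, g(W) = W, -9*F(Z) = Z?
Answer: 13243/297 ≈ 44.589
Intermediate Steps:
F(Z) = -Z/9
v(t) = t**2 (v(t) = t*t = t**2)
b(A) = (-5 + A)/(3 + A) (b(A) = (A - 5)/(A + 3) = (-5 + A)/(3 + A))
(g(F(1)) + v(-6))*b(-3*2*6) = (-1/9*1 + (-6)**2)*((-5 - 3*2*6)/(3 - 3*2*6)) = (-1/9 + 36)*((-5 - 6*6)/(3 - 6*6)) = 323*((-5 - 36)/(3 - 36))/9 = 323*(-41/(-33))/9 = 323*(-1/33*(-41))/9 = (323/9)*(41/33) = 13243/297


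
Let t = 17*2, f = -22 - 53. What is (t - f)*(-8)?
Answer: -872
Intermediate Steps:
f = -75
t = 34
(t - f)*(-8) = (34 - 1*(-75))*(-8) = (34 + 75)*(-8) = 109*(-8) = -872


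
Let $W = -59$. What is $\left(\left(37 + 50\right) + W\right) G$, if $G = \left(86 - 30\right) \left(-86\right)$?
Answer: $-134848$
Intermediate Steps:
$G = -4816$ ($G = 56 \left(-86\right) = -4816$)
$\left(\left(37 + 50\right) + W\right) G = \left(\left(37 + 50\right) - 59\right) \left(-4816\right) = \left(87 - 59\right) \left(-4816\right) = 28 \left(-4816\right) = -134848$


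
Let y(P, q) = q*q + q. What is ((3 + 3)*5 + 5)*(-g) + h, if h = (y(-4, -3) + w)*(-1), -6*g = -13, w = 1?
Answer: -497/6 ≈ -82.833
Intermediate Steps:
g = 13/6 (g = -⅙*(-13) = 13/6 ≈ 2.1667)
y(P, q) = q + q² (y(P, q) = q² + q = q + q²)
h = -7 (h = (-3*(1 - 3) + 1)*(-1) = (-3*(-2) + 1)*(-1) = (6 + 1)*(-1) = 7*(-1) = -7)
((3 + 3)*5 + 5)*(-g) + h = ((3 + 3)*5 + 5)*(-1*13/6) - 7 = (6*5 + 5)*(-13/6) - 7 = (30 + 5)*(-13/6) - 7 = 35*(-13/6) - 7 = -455/6 - 7 = -497/6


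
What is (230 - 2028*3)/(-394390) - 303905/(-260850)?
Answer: 2427682177/2057532630 ≈ 1.1799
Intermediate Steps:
(230 - 2028*3)/(-394390) - 303905/(-260850) = (230 - 78*78)*(-1/394390) - 303905*(-1/260850) = (230 - 6084)*(-1/394390) + 60781/52170 = -5854*(-1/394390) + 60781/52170 = 2927/197195 + 60781/52170 = 2427682177/2057532630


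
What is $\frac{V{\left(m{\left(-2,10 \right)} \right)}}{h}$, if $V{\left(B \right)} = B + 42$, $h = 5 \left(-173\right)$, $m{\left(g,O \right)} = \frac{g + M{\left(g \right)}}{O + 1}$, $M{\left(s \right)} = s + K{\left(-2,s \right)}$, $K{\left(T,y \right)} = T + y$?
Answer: $- \frac{454}{9515} \approx -0.047714$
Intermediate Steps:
$M{\left(s \right)} = -2 + 2 s$ ($M{\left(s \right)} = s + \left(-2 + s\right) = -2 + 2 s$)
$m{\left(g,O \right)} = \frac{-2 + 3 g}{1 + O}$ ($m{\left(g,O \right)} = \frac{g + \left(-2 + 2 g\right)}{O + 1} = \frac{-2 + 3 g}{1 + O}$)
$h = -865$
$V{\left(B \right)} = 42 + B$
$\frac{V{\left(m{\left(-2,10 \right)} \right)}}{h} = \frac{42 + \frac{-2 + 3 \left(-2\right)}{1 + 10}}{-865} = \left(42 + \frac{-2 - 6}{11}\right) \left(- \frac{1}{865}\right) = \left(42 + \frac{1}{11} \left(-8\right)\right) \left(- \frac{1}{865}\right) = \left(42 - \frac{8}{11}\right) \left(- \frac{1}{865}\right) = \frac{454}{11} \left(- \frac{1}{865}\right) = - \frac{454}{9515}$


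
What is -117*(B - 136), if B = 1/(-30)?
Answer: 159159/10 ≈ 15916.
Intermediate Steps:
B = -1/30 ≈ -0.033333
-117*(B - 136) = -117*(-1/30 - 136) = -117*(-4081/30) = 159159/10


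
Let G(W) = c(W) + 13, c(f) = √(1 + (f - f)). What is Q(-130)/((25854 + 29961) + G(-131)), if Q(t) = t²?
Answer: 16900/55829 ≈ 0.30271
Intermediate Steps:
c(f) = 1 (c(f) = √(1 + 0) = √1 = 1)
G(W) = 14 (G(W) = 1 + 13 = 14)
Q(-130)/((25854 + 29961) + G(-131)) = (-130)²/((25854 + 29961) + 14) = 16900/(55815 + 14) = 16900/55829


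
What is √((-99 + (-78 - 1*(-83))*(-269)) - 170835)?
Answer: I*√172279 ≈ 415.06*I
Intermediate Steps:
√((-99 + (-78 - 1*(-83))*(-269)) - 170835) = √((-99 + (-78 + 83)*(-269)) - 170835) = √((-99 + 5*(-269)) - 170835) = √((-99 - 1345) - 170835) = √(-1444 - 170835) = √(-172279) = I*√172279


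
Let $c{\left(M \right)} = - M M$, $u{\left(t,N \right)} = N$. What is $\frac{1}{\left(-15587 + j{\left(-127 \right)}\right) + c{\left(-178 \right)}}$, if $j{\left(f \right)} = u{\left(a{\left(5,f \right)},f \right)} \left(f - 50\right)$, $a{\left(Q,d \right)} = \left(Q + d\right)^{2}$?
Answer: $- \frac{1}{24792} \approx -4.0336 \cdot 10^{-5}$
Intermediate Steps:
$c{\left(M \right)} = - M^{2}$
$j{\left(f \right)} = f \left(-50 + f\right)$ ($j{\left(f \right)} = f \left(f - 50\right) = f \left(-50 + f\right)$)
$\frac{1}{\left(-15587 + j{\left(-127 \right)}\right) + c{\left(-178 \right)}} = \frac{1}{\left(-15587 - 127 \left(-50 - 127\right)\right) - \left(-178\right)^{2}} = \frac{1}{\left(-15587 - -22479\right) - 31684} = \frac{1}{\left(-15587 + 22479\right) - 31684} = \frac{1}{6892 - 31684} = \frac{1}{-24792} = - \frac{1}{24792}$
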